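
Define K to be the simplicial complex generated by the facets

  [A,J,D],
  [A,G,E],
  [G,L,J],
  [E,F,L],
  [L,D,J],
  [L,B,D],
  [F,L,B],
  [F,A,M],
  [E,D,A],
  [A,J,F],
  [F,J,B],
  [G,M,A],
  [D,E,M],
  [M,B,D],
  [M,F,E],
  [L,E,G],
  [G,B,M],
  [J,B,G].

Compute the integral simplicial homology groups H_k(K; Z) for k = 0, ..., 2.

Take the total order A < B < D < E < F < G < J < L < M on the vertex set. Then K (dimension 2) consists of the simplices:

  0-simplices (9): A, B, D, E, F, G, J, L, M
  1-simplices (27): AD, AE, AF, AG, AJ, AM, BD, BF, BG, BJ, BL, BM, DE, DJ, DL, DM, EF, EG, EL, EM, FJ, FL, FM, GJ, GL, GM, JL
  2-simplices (18): ADE, ADJ, AEG, AFJ, AFM, AGM, BDL, BDM, BFJ, BFL, BGJ, BGM, DEM, DJL, EFL, EFM, EGL, GJL

Hence C_0 ≅ Z^9, C_1 ≅ Z^27, C_2 ≅ Z^18.

∂_1: C_1 → C_0 is given by ∂[p,q] = [q] − [p]. For instance
  ∂EL = L − E.
The 9×27 boundary matrix has rank 8 and Smith normal form diag(1,1,1,1,1,1,1,1).

Boundary ∂_2: C_2 → C_1 maps a triangle to the signed sum of its edges. For instance
  ∂DEM = EM − DM + DE,
  ∂BFJ = FJ − BJ + BF.
As a 27×18 matrix over Z this has rank 18, with invariant factors (1,1,1,1,1,1,1,1,1,1,1,1,1,1,1,1,1,2).

Computing H_k = (kernel of ∂_k) / (image of ∂_{k+1}):

  H_0: rank C_0 − rank ∂_1 = 9 − 8 = 1, and the invariant factors of ∂_1 are all 1, so H_0 = Z.
  H_1: rank ker ∂_1 − rank ∂_2 = (27 − 8) − 18 = 1, and ∂_2 has invariant factor 2 > 1, so H_1 = Z ⊕ Z/2.
  H_2: rank ker ∂_2 − rank ∂_3 = (18 − 18) − 0 = 0, and there is no ∂_3, so H_2 = 0.

(K is a triangulation of the Klein bottle.)

H_0 = Z,  H_1 = Z ⊕ Z/2,  H_2 = 0.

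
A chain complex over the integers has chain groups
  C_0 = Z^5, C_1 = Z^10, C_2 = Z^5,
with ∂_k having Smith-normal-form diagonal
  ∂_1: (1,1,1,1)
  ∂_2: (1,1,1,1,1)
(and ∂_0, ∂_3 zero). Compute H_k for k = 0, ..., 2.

H_0: b_0 = 5 − 0 − 4 = 1; torsion from ∂_1 factors > 1: none. So H_0 = Z.
H_1: b_1 = 10 − 4 − 5 = 1; torsion from ∂_2 factors > 1: none. So H_1 = Z.
H_2: b_2 = 5 − 5 − 0 = 0; torsion from ∂_3 factors > 1: none. So H_2 = 0.

H_0 = Z,  H_1 = Z,  H_2 = 0.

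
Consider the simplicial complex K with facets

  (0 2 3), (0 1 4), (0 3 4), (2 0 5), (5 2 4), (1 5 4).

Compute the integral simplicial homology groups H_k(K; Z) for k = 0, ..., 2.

Fix the vertex order 0 < 1 < 2 < 3 < 4 < 5 and write every simplex with vertices in increasing order. Then dim K = 2 and the simplices of K are:

  0-simplices (6): [0], [1], [2], [3], [4], [5]
  1-simplices (12): [0,1], [0,2], [0,3], [0,4], [0,5], [1,4], [1,5], [2,3], [2,4], [2,5], [3,4], [4,5]
  2-simplices (6): [0,1,4], [0,2,3], [0,2,5], [0,3,4], [1,4,5], [2,4,5]

so the chain groups are C_0 ≅ Z^6, C_1 ≅ Z^12, C_2 ≅ Z^6.

∂_1: C_1 → C_0 maps an edge to its endpoints' difference, ∂[p,q] = q − p. For instance
  ∂[1,4] = [4] − [1].
This gives a 6×12 integer matrix of rank 5; reducing to Smith normal form yields diagonal entries (1,1,1,1,1).

Boundary ∂_2: C_2 → C_1 acts by ∂[p,q,r] = [q,r] − [p,r] + [p,q]. For instance
  ∂[0,2,3] = [2,3] − [0,3] + [0,2],
  ∂[0,2,5] = [2,5] − [0,5] + [0,2].
The resulting 12×6 matrix has rank 6, and its Smith normal form has invariant factors (1,1,1,1,1,1).

From H_k ≅ ker(∂_k) / im(∂_{k+1}) we obtain:

  H_0: rank C_0 − rank ∂_1 = 6 − 5 = 1, and the invariant factors of ∂_1 are all 1, so H_0 ≅ Z.
  H_1: rank ker ∂_1 − rank ∂_2 = (12 − 5) − 6 = 1, and the invariant factors of ∂_2 are all 1, so H_1 ≅ Z.
  H_2: rank ker ∂_2 − rank ∂_3 = (6 − 6) − 0 = 0, and there is no ∂_3, so H_2 ≅ 0.

H_0 ≅ Z,  H_1 ≅ Z,  H_2 = 0.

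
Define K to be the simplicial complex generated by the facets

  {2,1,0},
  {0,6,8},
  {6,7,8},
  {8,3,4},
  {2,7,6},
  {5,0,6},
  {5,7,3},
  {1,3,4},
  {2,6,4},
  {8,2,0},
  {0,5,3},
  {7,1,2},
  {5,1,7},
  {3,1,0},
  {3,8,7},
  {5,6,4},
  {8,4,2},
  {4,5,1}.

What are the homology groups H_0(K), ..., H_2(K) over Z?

K has 9 vertices, 27 edges, 18 triangles.
rank ∂_0 = 0, rank ∂_1 = 8 ⇒ b_0 = 9 − 0 − 8 = 1; all invariant factors of ∂_1 are 1 so no torsion. So H_0 ≅ Z.
rank ∂_1 = 8, rank ∂_2 = 18 ⇒ b_1 = 27 − 8 − 18 = 1; ∂_2 has invariant factor(s) [2] giving torsion. So H_1 ≅ Z × Z/2.
rank ∂_2 = 18, rank ∂_3 = 0 ⇒ b_2 = 18 − 18 − 0 = 0. So H_2 ≅ 0.

H_0 = Z,  H_1 = Z × Z/2,  H_2 = 0.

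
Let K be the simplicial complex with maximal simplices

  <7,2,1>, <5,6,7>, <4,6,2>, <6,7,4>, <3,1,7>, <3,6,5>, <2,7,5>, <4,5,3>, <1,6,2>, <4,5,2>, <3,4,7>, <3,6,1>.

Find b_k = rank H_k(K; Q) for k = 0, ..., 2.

Order the vertices as 1 < 2 < 3 < 4 < 5 < 6 < 7. Listing each simplex with vertices in this order, K has dimension 2 with simplices:

  0-simplices (7): [1], [2], [3], [4], [5], [6], [7]
  1-simplices (18): [1,2], [1,3], [1,6], [1,7], [2,4], [2,5], [2,6], [2,7], [3,4], [3,5], [3,6], [3,7], [4,5], [4,6], [4,7], [5,6], [5,7], [6,7]
  2-simplices (12): [1,2,6], [1,2,7], [1,3,6], [1,3,7], [2,4,5], [2,4,6], [2,5,7], [3,4,5], [3,4,7], [3,5,6], [4,6,7], [5,6,7]

Hence C_0 ≅ Z^7, C_1 ≅ Z^18, C_2 ≅ Z^12.

Boundary ∂_1: C_1 → C_0 sends each edge [p,q] (with p < q) to q − p. For instance
  ∂[4,7] = [7] − [4].
As a 7×18 matrix over Z this has rank 6, with invariant factors (1,1,1,1,1,1).

∂_2: C_2 → C_1 maps a triangle to the signed sum of its edges. For instance
  ∂[2,4,6] = [4,6] − [2,6] + [2,4],
  ∂[4,6,7] = [6,7] − [4,7] + [4,6].
As a 18×12 matrix over Z this has rank 12, with invariant factors (1,1,1,1,1,1,1,1,1,1,1,2).

From H_k ≅ ker(∂_k) / im(∂_{k+1}) we obtain:

  H_0: rank C_0 − rank ∂_1 = 7 − 6 = 1, and the invariant factors of ∂_1 are all 1, so H_0 = Z.
  H_1: rank ker ∂_1 − rank ∂_2 = (18 − 6) − 12 = 0, and ∂_2 has invariant factor 2 > 1, so H_1 = Z/2.
  H_2: rank ker ∂_2 − rank ∂_3 = (12 − 12) − 0 = 0, and there is no ∂_3, so H_2 = 0.

As a check, the Euler characteristic is 7 − 18 + 12 = 1, which agrees with 1 − 0 + 0 = 1.

Hence the Betti numbers are b_0 = 1, b_1 = 0, b_2 = 0.

b_0 = 1, b_1 = 0, b_2 = 0.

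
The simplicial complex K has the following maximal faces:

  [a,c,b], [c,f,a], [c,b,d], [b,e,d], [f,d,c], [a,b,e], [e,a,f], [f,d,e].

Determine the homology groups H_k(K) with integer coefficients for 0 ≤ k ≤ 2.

H_0 ≅ Z,  H_1 = 0,  H_2 ≅ Z.

Take the total order a < b < c < d < e < f on the vertex set. Then K (dimension 2) consists of the simplices:

  0-simplices (6): a, b, c, d, e, f
  1-simplices (12): ab, ac, ae, af, bc, bd, be, cd, cf, de, df, ef
  2-simplices (8): abc, abe, acf, aef, bcd, bde, cdf, def

Hence C_0 ≅ Z^6, C_1 ≅ Z^12, C_2 ≅ Z^8.

The boundary map ∂_1: C_1 → C_0 sends each edge [p,q] (with p < q) to q − p. For instance
  ∂df = f − d.
The 6×12 boundary matrix has rank 5 and Smith normal form diag(1,1,1,1,1).

The boundary map ∂_2: C_2 → C_1 sends each 2-simplex [p,q,r] to [q,r] − [p,r] + [p,q]. For instance
  ∂abe = be − ae + ab,
  ∂bcd = cd − bd + bc.
The resulting 12×8 matrix has rank 7, and its Smith normal form has invariant factors (1,1,1,1,1,1,1).

From H_k ≅ ker(∂_k) / im(∂_{k+1}) we obtain:

  H_0: rank C_0 − rank ∂_1 = 6 − 5 = 1, and the invariant factors of ∂_1 are all 1, so H_0 ≅ Z.
  H_1: rank ker ∂_1 − rank ∂_2 = (12 − 5) − 7 = 0, and the invariant factors of ∂_2 are all 1, so H_1 ≅ 0.
  H_2: rank ker ∂_2 − rank ∂_3 = (8 − 7) − 0 = 1, and there is no ∂_3, so H_2 ≅ Z.

As a check, the Euler characteristic is 6 − 12 + 8 = 2, which agrees with 1 − 0 + 1 = 2.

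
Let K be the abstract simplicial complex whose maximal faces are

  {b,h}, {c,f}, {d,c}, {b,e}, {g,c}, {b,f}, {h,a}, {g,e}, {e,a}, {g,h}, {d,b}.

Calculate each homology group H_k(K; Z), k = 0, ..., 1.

K has 8 vertices, 11 edges.
rank ∂_0 = 0, rank ∂_1 = 7 ⇒ b_0 = 8 − 0 − 7 = 1; all invariant factors of ∂_1 are 1 so no torsion. So H_0 = Z.
rank ∂_1 = 7, rank ∂_2 = 0 ⇒ b_1 = 11 − 7 − 0 = 4. So H_1 = Z^4.

H_0 = Z,  H_1 = Z^4.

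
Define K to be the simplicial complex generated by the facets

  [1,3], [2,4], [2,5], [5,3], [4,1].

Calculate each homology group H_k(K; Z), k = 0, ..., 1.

K has 5 vertices, 5 edges.
rank ∂_0 = 0, rank ∂_1 = 4 ⇒ b_0 = 5 − 0 − 4 = 1; all invariant factors of ∂_1 are 1 so no torsion. So H_0 ≅ Z.
rank ∂_1 = 4, rank ∂_2 = 0 ⇒ b_1 = 5 − 4 − 0 = 1. So H_1 ≅ Z.

H_0 = Z,  H_1 = Z.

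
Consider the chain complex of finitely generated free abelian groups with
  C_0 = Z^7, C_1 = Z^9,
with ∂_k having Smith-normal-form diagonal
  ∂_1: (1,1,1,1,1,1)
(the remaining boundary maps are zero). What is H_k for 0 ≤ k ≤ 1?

H_0 = Z,  H_1 = Z^3.

H_0: b_0 = 7 − 0 − 6 = 1; torsion from ∂_1 factors > 1: none. So H_0 = Z.
H_1: b_1 = 9 − 6 − 0 = 3; torsion from ∂_2 factors > 1: none. So H_1 = Z^3.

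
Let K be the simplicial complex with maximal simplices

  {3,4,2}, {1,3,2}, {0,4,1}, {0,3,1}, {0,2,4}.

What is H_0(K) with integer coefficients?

Fix the vertex order 0 < 1 < 2 < 3 < 4 and write every simplex with vertices in increasing order. Then dim K = 2 and the simplices of K are:

  0-simplices (5): [0], [1], [2], [3], [4]
  1-simplices (10): [0,1], [0,2], [0,3], [0,4], [1,2], [1,3], [1,4], [2,3], [2,4], [3,4]
  2-simplices (5): [0,1,3], [0,1,4], [0,2,4], [1,2,3], [2,3,4]

so the chain groups are C_0 ≅ Z^5, C_1 ≅ Z^10, C_2 ≅ Z^5.

The boundary map ∂_1: C_1 → C_0 sends each edge [p,q] (with p < q) to q − p. For instance
  ∂[1,3] = [3] − [1].
As a 5×10 matrix over Z this has rank 4, with invariant factors (1,1,1,1).

∂_2: C_2 → C_1 sends each 2-simplex [p,q,r] to [q,r] − [p,r] + [p,q]. For instance
  ∂[0,1,4] = [1,4] − [0,4] + [0,1],
  ∂[1,2,3] = [2,3] − [1,3] + [1,2].
The resulting 10×5 matrix has rank 5, and its Smith normal form has invariant factors (1,1,1,1,1).

Now H_k = ker ∂_k / im ∂_{k+1}, so:

  H_0: rank C_0 − rank ∂_1 = 5 − 4 = 1, and the invariant factors of ∂_1 are all 1, so H_0 ≅ Z.

H_0 ≅ Z.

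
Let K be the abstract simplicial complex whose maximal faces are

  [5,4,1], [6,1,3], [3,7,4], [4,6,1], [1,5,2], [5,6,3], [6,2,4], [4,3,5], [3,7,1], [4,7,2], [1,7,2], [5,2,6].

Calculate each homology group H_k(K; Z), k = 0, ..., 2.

H_0 ≅ Z,  H_1 ≅ Z/2,  H_2 = 0.

We work with the vertex ordering 1 < 2 < 3 < 4 < 5 < 6 < 7. The simplices of K, each written with vertices in increasing order, are:

  0-simplices (7): [1], [2], [3], [4], [5], [6], [7]
  1-simplices (18): [1,2], [1,3], [1,4], [1,5], [1,6], [1,7], [2,4], [2,5], [2,6], [2,7], [3,4], [3,5], [3,6], [3,7], [4,5], [4,6], [4,7], [5,6]
  2-simplices (12): [1,2,5], [1,2,7], [1,3,6], [1,3,7], [1,4,5], [1,4,6], [2,4,6], [2,4,7], [2,5,6], [3,4,5], [3,4,7], [3,5,6]

giving chain groups C_0 ≅ Z^7, C_1 ≅ Z^18, C_2 ≅ Z^12.

∂_1: C_1 → C_0 sends each edge [p,q] (with p < q) to q − p. For instance
  ∂[2,7] = [7] − [2].
The resulting 7×18 matrix has rank 6, and its Smith normal form has invariant factors (1,1,1,1,1,1).

∂_2: C_2 → C_1 maps a triangle to the signed sum of its edges. For instance
  ∂[1,3,7] = [3,7] − [1,7] + [1,3],
  ∂[1,2,7] = [2,7] − [1,7] + [1,2].
This gives a 18×12 integer matrix of rank 12; reducing to Smith normal form yields diagonal entries (1,1,1,1,1,1,1,1,1,1,1,2).

Now H_k = ker ∂_k / im ∂_{k+1}, so:

  H_0: rank C_0 − rank ∂_1 = 7 − 6 = 1, and the invariant factors of ∂_1 are all 1, so H_0 ≅ Z.
  H_1: rank ker ∂_1 − rank ∂_2 = (18 − 6) − 12 = 0, and ∂_2 has invariant factor 2 > 1, so H_1 ≅ Z/2.
  H_2: rank ker ∂_2 − rank ∂_3 = (12 − 12) − 0 = 0, and there is no ∂_3, so H_2 ≅ 0.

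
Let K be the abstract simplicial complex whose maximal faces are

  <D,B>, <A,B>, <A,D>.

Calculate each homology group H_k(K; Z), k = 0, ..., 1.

H_0 ≅ Z,  H_1 ≅ Z.

We work with the vertex ordering A < B < D. The simplices of K, each written with vertices in increasing order, are:

  0-simplices (3): A, B, D
  1-simplices (3): AB, AD, BD

Hence C_0 ≅ Z^3, C_1 ≅ Z^3.

The boundary map ∂_1: C_1 → C_0 is given by ∂[p,q] = [q] − [p]. For instance
  ∂BD = D − B.
The 3×3 boundary matrix has rank 2 and Smith normal form diag(1,1).

From H_k ≅ ker(∂_k) / im(∂_{k+1}) we obtain:

  H_0: rank C_0 − rank ∂_1 = 3 − 2 = 1, and the invariant factors of ∂_1 are all 1, so H_0 ≅ Z.
  H_1: rank ker ∂_1 − rank ∂_2 = (3 − 2) − 0 = 1, and there is no ∂_2, so H_1 ≅ Z.

As a check, the Euler characteristic is 3 − 3 = 0, which agrees with 1 − 1 = 0.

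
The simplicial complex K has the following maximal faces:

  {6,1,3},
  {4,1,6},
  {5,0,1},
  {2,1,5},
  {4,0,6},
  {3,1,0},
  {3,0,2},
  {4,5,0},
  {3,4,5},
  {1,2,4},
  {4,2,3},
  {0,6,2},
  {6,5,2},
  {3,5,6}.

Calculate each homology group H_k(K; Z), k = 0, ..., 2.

H_0 = Z,  H_1 = Z^2,  H_2 = Z.

Fix the vertex order 0 < 1 < 2 < 3 < 4 < 5 < 6 and write every simplex with vertices in increasing order. Then dim K = 2 and the simplices of K are:

  0-simplices (7): [0], [1], [2], [3], [4], [5], [6]
  1-simplices (21): [0,1], [0,2], [0,3], [0,4], [0,5], [0,6], [1,2], [1,3], [1,4], [1,5], [1,6], [2,3], [2,4], [2,5], [2,6], [3,4], [3,5], [3,6], [4,5], [4,6], [5,6]
  2-simplices (14): [0,1,3], [0,1,5], [0,2,3], [0,2,6], [0,4,5], [0,4,6], [1,2,4], [1,2,5], [1,3,6], [1,4,6], [2,3,4], [2,5,6], [3,4,5], [3,5,6]

so the chain groups are C_0 ≅ Z^7, C_1 ≅ Z^21, C_2 ≅ Z^14.

The boundary map ∂_1: C_1 → C_0 maps an edge to its endpoints' difference, ∂[p,q] = q − p. For instance
  ∂[4,6] = [6] − [4].
The 7×21 boundary matrix has rank 6 and Smith normal form diag(1,1,1,1,1,1).

The boundary map ∂_2: C_2 → C_1 sends each 2-simplex [p,q,r] to [q,r] − [p,r] + [p,q]. For instance
  ∂[1,2,4] = [2,4] − [1,4] + [1,2],
  ∂[0,1,3] = [1,3] − [0,3] + [0,1].
As a 21×14 matrix over Z this has rank 13, with invariant factors (1,1,1,1,1,1,1,1,1,1,1,1,1).

From H_k ≅ ker(∂_k) / im(∂_{k+1}) we obtain:

  H_0: rank C_0 − rank ∂_1 = 7 − 6 = 1, and the invariant factors of ∂_1 are all 1, so H_0 ≅ Z.
  H_1: rank ker ∂_1 − rank ∂_2 = (21 − 6) − 13 = 2, and the invariant factors of ∂_2 are all 1, so H_1 ≅ Z^2.
  H_2: rank ker ∂_2 − rank ∂_3 = (14 − 13) − 0 = 1, and there is no ∂_3, so H_2 ≅ Z.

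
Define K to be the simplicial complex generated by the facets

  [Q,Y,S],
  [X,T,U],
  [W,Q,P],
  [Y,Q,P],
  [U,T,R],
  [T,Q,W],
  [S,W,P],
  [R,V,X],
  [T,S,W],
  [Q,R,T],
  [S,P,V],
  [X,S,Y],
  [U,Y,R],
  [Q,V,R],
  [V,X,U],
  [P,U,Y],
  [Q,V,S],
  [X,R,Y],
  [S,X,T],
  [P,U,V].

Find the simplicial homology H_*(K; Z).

H_0 = Z,  H_1 = Z ⊕ Z_2,  H_2 = 0.

Order the vertices as P < Q < R < S < T < U < V < W < X < Y. Listing each simplex with vertices in this order, K has dimension 2 with simplices:

  0-simplices (10): P, Q, R, S, T, U, V, W, X, Y
  1-simplices (30): PQ, PS, PU, PV, PW, PY, QR, QS, QT, QV, QW, QY, RT, RU, RV, RX, RY, ST, SV, SW, SX, SY, TU, TW, TX, UV, UX, UY, VX, XY
  2-simplices (20): PQW, PQY, PSV, PSW, PUV, PUY, QRT, QRV, QSV, QSY, QTW, RTU, RUY, RVX, RXY, STW, STX, SXY, TUX, UVX

giving chain groups C_0 ≅ Z^10, C_1 ≅ Z^30, C_2 ≅ Z^20.

The boundary map ∂_1: C_1 → C_0 is given by ∂[p,q] = [q] − [p].
The 10×30 boundary matrix has rank 9 and Smith normal form diag(1,1,1,1,1,1,1,1,1).

The boundary map ∂_2: C_2 → C_1 maps a triangle to the signed sum of its edges. For instance
  ∂RTU = TU − RU + RT,
  ∂QTW = TW − QW + QT.
The resulting 30×20 matrix has rank 20, and its Smith normal form has invariant factors (1,1,1,1,1,1,1,1,1,1,1,1,1,1,1,1,1,1,1,2).

From H_k ≅ ker(∂_k) / im(∂_{k+1}) we obtain:

  H_0: rank C_0 − rank ∂_1 = 10 − 9 = 1, and the invariant factors of ∂_1 are all 1, so H_0 ≅ Z.
  H_1: rank ker ∂_1 − rank ∂_2 = (30 − 9) − 20 = 1, and ∂_2 has invariant factor 2 > 1, so H_1 ≅ Z ⊕ Z_2.
  H_2: rank ker ∂_2 − rank ∂_3 = (20 − 20) − 0 = 0, and there is no ∂_3, so H_2 ≅ 0.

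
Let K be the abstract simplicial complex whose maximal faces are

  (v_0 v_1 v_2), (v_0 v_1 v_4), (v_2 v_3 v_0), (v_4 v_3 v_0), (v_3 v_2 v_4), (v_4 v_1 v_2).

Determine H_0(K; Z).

Take the total order v_0 < v_1 < v_2 < v_3 < v_4 on the vertex set. Then K (dimension 2) consists of the simplices:

  0-simplices (5): [v_0], [v_1], [v_2], [v_3], [v_4]
  1-simplices (9): [v_0,v_1], [v_0,v_2], [v_0,v_3], [v_0,v_4], [v_1,v_2], [v_1,v_4], [v_2,v_3], [v_2,v_4], [v_3,v_4]
  2-simplices (6): [v_0,v_1,v_2], [v_0,v_1,v_4], [v_0,v_2,v_3], [v_0,v_3,v_4], [v_1,v_2,v_4], [v_2,v_3,v_4]

so the chain groups are C_0 ≅ Z^5, C_1 ≅ Z^9, C_2 ≅ Z^6.

Boundary ∂_1: C_1 → C_0 sends each edge [p,q] (with p < q) to q − p. For instance
  ∂[v_0,v_3] = [v_3] − [v_0].
As a 5×9 matrix over Z this has rank 4, with invariant factors (1,1,1,1).

Boundary ∂_2: C_2 → C_1 sends each 2-simplex [p,q,r] to [q,r] − [p,r] + [p,q]. For instance
  ∂[v_2,v_3,v_4] = [v_3,v_4] − [v_2,v_4] + [v_2,v_3],
  ∂[v_1,v_2,v_4] = [v_2,v_4] − [v_1,v_4] + [v_1,v_2].
This gives a 9×6 integer matrix of rank 5; reducing to Smith normal form yields diagonal entries (1,1,1,1,1).

Computing H_k = (kernel of ∂_k) / (image of ∂_{k+1}):

  H_0: rank C_0 − rank ∂_1 = 5 − 4 = 1, and the invariant factors of ∂_1 are all 1, so H_0 = Z.

(K is a triangulation of the 2-sphere S^2.)

H_0 ≅ Z.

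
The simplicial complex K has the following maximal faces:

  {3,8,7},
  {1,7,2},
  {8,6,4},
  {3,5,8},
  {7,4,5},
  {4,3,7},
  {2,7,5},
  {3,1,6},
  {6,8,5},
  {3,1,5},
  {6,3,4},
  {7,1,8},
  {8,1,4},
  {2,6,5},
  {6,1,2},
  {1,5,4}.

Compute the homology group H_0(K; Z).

H_0 ≅ Z.

Take the total order 1 < 2 < 3 < 4 < 5 < 6 < 7 < 8 on the vertex set. Then K (dimension 2) consists of the simplices:

  0-simplices (8): [1], [2], [3], [4], [5], [6], [7], [8]
  1-simplices (24): (24 of them)
  2-simplices (16): [1,2,6], [1,2,7], [1,3,5], [1,3,6], [1,4,5], [1,4,8], [1,7,8], [2,5,6], [2,5,7], [3,4,6], [3,4,7], [3,5,8], [3,7,8], [4,5,7], [4,6,8], [5,6,8]

giving chain groups C_0 ≅ Z^8, C_1 ≅ Z^24, C_2 ≅ Z^16.

Boundary ∂_1: C_1 → C_0 maps an edge to its endpoints' difference, ∂[p,q] = q − p. For instance
  ∂[1,2] = [2] − [1].
The resulting 8×24 matrix has rank 7, and its Smith normal form has invariant factors (1,1,1,1,1,1,1).

∂_2: C_2 → C_1 acts by ∂[p,q,r] = [q,r] − [p,r] + [p,q]. For instance
  ∂[1,3,6] = [3,6] − [1,6] + [1,3],
  ∂[3,7,8] = [7,8] − [3,8] + [3,7].
The 24×16 boundary matrix has rank 15 and Smith normal form diag(1,1,1,1,1,1,1,1,1,1,1,1,1,1,1).

From H_k ≅ ker(∂_k) / im(∂_{k+1}) we obtain:

  H_0: rank C_0 − rank ∂_1 = 8 − 7 = 1, and the invariant factors of ∂_1 are all 1, so H_0 = Z.

(K is a triangulation of the torus T^2.)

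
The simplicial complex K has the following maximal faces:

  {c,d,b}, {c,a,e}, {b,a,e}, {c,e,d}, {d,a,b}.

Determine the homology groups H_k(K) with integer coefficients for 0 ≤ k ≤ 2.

K has 5 vertices, 10 edges, 5 triangles.
rank ∂_0 = 0, rank ∂_1 = 4 ⇒ b_0 = 5 − 0 − 4 = 1; all invariant factors of ∂_1 are 1 so no torsion. So H_0 = Z.
rank ∂_1 = 4, rank ∂_2 = 5 ⇒ b_1 = 10 − 4 − 5 = 1; all invariant factors of ∂_2 are 1 so no torsion. So H_1 = Z.
rank ∂_2 = 5, rank ∂_3 = 0 ⇒ b_2 = 5 − 5 − 0 = 0. So H_2 = 0.

H_0 ≅ Z,  H_1 ≅ Z,  H_2 = 0.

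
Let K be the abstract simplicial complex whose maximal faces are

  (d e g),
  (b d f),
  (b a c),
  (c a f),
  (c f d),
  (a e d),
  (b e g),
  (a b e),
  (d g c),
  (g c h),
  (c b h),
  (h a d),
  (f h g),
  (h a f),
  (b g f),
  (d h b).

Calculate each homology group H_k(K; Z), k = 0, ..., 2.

H_0 ≅ Z,  H_1 ≅ Z^2,  H_2 ≅ Z.

Order the vertices as a < b < c < d < e < f < g < h. Listing each simplex with vertices in this order, K has dimension 2 with simplices:

  0-simplices (8): a, b, c, d, e, f, g, h
  1-simplices (24): ab, ac, ad, ae, af, ah, bc, bd, be, bf, bg, bh, cd, cf, cg, ch, de, df, dg, dh, eg, fg, fh, gh
  2-simplices (16): abc, abe, acf, ade, adh, afh, bch, bdf, bdh, beg, bfg, cdf, cdg, cgh, deg, fgh

giving chain groups C_0 ≅ Z^8, C_1 ≅ Z^24, C_2 ≅ Z^16.

∂_1: C_1 → C_0 maps an edge to its endpoints' difference, ∂[p,q] = q − p. For instance
  ∂af = f − a.
This gives a 8×24 integer matrix of rank 7; reducing to Smith normal form yields diagonal entries (1,1,1,1,1,1,1).

∂_2: C_2 → C_1 sends each 2-simplex [p,q,r] to [q,r] − [p,r] + [p,q]. For instance
  ∂abe = be − ae + ab,
  ∂bfg = fg − bg + bf.
This gives a 24×16 integer matrix of rank 15; reducing to Smith normal form yields diagonal entries (1,1,1,1,1,1,1,1,1,1,1,1,1,1,1).

Reading off H_k = ker ∂_k / im ∂_{k+1}:

  H_0: rank C_0 − rank ∂_1 = 8 − 7 = 1, and the invariant factors of ∂_1 are all 1, so H_0 ≅ Z.
  H_1: rank ker ∂_1 − rank ∂_2 = (24 − 7) − 15 = 2, and the invariant factors of ∂_2 are all 1, so H_1 ≅ Z^2.
  H_2: rank ker ∂_2 − rank ∂_3 = (16 − 15) − 0 = 1, and there is no ∂_3, so H_2 ≅ Z.

(K is a triangulation of the torus T^2.)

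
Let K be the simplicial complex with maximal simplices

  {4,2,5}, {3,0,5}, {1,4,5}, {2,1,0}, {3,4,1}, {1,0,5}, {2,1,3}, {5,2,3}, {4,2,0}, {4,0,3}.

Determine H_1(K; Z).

H_1 ≅ Z/2.

Fix the vertex order 0 < 1 < 2 < 3 < 4 < 5 and write every simplex with vertices in increasing order. Then dim K = 2 and the simplices of K are:

  0-simplices (6): [0], [1], [2], [3], [4], [5]
  1-simplices (15): [0,1], [0,2], [0,3], [0,4], [0,5], [1,2], [1,3], [1,4], [1,5], [2,3], [2,4], [2,5], [3,4], [3,5], [4,5]
  2-simplices (10): [0,1,2], [0,1,5], [0,2,4], [0,3,4], [0,3,5], [1,2,3], [1,3,4], [1,4,5], [2,3,5], [2,4,5]

so the chain groups are C_0 ≅ Z^6, C_1 ≅ Z^15, C_2 ≅ Z^10.

Boundary ∂_1: C_1 → C_0 is given by ∂[p,q] = [q] − [p]. For instance
  ∂[1,3] = [3] − [1].
The resulting 6×15 matrix has rank 5, and its Smith normal form has invariant factors (1,1,1,1,1).

∂_2: C_2 → C_1 acts by ∂[p,q,r] = [q,r] − [p,r] + [p,q]. For instance
  ∂[1,2,3] = [2,3] − [1,3] + [1,2],
  ∂[1,3,4] = [3,4] − [1,4] + [1,3].
The 15×10 boundary matrix has rank 10 and Smith normal form diag(1,1,1,1,1,1,1,1,1,2).

From H_k ≅ ker(∂_k) / im(∂_{k+1}) we obtain:

  H_1: rank ker ∂_1 − rank ∂_2 = (15 − 5) − 10 = 0, and ∂_2 has invariant factor 2 > 1, so H_1 ≅ Z/2.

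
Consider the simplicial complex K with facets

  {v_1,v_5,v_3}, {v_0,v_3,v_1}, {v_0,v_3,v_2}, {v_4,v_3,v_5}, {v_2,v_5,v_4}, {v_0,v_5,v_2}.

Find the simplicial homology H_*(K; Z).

H_0 = Z,  H_1 = Z,  H_2 = 0.

Fix the vertex order v_0 < v_1 < v_2 < v_3 < v_4 < v_5 and write every simplex with vertices in increasing order. Then dim K = 2 and the simplices of K are:

  0-simplices (6): [v_0], [v_1], [v_2], [v_3], [v_4], [v_5]
  1-simplices (12): [v_0,v_1], [v_0,v_2], [v_0,v_3], [v_0,v_5], [v_1,v_3], [v_1,v_5], [v_2,v_3], [v_2,v_4], [v_2,v_5], [v_3,v_4], [v_3,v_5], [v_4,v_5]
  2-simplices (6): [v_0,v_1,v_3], [v_0,v_2,v_3], [v_0,v_2,v_5], [v_1,v_3,v_5], [v_2,v_4,v_5], [v_3,v_4,v_5]

Hence C_0 ≅ Z^6, C_1 ≅ Z^12, C_2 ≅ Z^6.

The boundary map ∂_1: C_1 → C_0 is given by ∂[p,q] = [q] − [p]. For instance
  ∂[v_1,v_5] = [v_5] − [v_1].
As a 6×12 matrix over Z this has rank 5, with invariant factors (1,1,1,1,1).

Boundary ∂_2: C_2 → C_1 maps a triangle to the signed sum of its edges. For instance
  ∂[v_1,v_3,v_5] = [v_3,v_5] − [v_1,v_5] + [v_1,v_3],
  ∂[v_0,v_1,v_3] = [v_1,v_3] − [v_0,v_3] + [v_0,v_1].
This gives a 12×6 integer matrix of rank 6; reducing to Smith normal form yields diagonal entries (1,1,1,1,1,1).

Now H_k = ker ∂_k / im ∂_{k+1}, so:

  H_0: rank C_0 − rank ∂_1 = 6 − 5 = 1, and the invariant factors of ∂_1 are all 1, so H_0 ≅ Z.
  H_1: rank ker ∂_1 − rank ∂_2 = (12 − 5) − 6 = 1, and the invariant factors of ∂_2 are all 1, so H_1 ≅ Z.
  H_2: rank ker ∂_2 − rank ∂_3 = (6 − 6) − 0 = 0, and there is no ∂_3, so H_2 ≅ 0.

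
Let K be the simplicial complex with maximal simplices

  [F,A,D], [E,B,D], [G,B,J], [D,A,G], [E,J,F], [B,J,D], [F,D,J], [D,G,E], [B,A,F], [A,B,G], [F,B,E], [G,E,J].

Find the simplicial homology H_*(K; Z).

Order the vertices as A < B < D < E < F < G < J. Listing each simplex with vertices in this order, K has dimension 2 with simplices:

  0-simplices (7): A, B, D, E, F, G, J
  1-simplices (18): AB, AD, AF, AG, BD, BE, BF, BG, BJ, DE, DF, DG, DJ, EF, EG, EJ, FJ, GJ
  2-simplices (12): ABF, ABG, ADF, ADG, BDE, BDJ, BEF, BGJ, DEG, DFJ, EFJ, EGJ

so the chain groups are C_0 ≅ Z^7, C_1 ≅ Z^18, C_2 ≅ Z^12.

Boundary ∂_1: C_1 → C_0 sends each edge [p,q] (with p < q) to q − p.
This gives a 7×18 integer matrix of rank 6; reducing to Smith normal form yields diagonal entries (1,1,1,1,1,1).

∂_2: C_2 → C_1 sends each 2-simplex [p,q,r] to [q,r] − [p,r] + [p,q]. For instance
  ∂BGJ = GJ − BJ + BG,
  ∂BDJ = DJ − BJ + BD.
As a 18×12 matrix over Z this has rank 12, with invariant factors (1,1,1,1,1,1,1,1,1,1,1,2).

From H_k ≅ ker(∂_k) / im(∂_{k+1}) we obtain:

  H_0: rank C_0 − rank ∂_1 = 7 − 6 = 1, and the invariant factors of ∂_1 are all 1, so H_0 = Z.
  H_1: rank ker ∂_1 − rank ∂_2 = (18 − 6) − 12 = 0, and ∂_2 has invariant factor 2 > 1, so H_1 = Z_2.
  H_2: rank ker ∂_2 − rank ∂_3 = (12 − 12) − 0 = 0, and there is no ∂_3, so H_2 = 0.

As a check, the Euler characteristic is 7 − 18 + 12 = 1, which agrees with 1 − 0 + 0 = 1.

H_0 ≅ Z,  H_1 ≅ Z_2,  H_2 = 0.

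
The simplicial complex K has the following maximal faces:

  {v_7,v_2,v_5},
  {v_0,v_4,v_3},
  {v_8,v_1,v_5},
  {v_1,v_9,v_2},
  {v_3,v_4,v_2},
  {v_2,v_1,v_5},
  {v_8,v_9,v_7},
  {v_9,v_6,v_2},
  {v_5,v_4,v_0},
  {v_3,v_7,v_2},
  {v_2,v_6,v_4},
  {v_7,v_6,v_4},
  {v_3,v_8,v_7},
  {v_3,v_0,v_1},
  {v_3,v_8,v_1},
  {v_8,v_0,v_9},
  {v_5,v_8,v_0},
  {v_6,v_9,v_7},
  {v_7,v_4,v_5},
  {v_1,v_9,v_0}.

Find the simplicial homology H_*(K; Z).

H_0 = Z,  H_1 = Z ⊕ Z/2,  H_2 = 0.

K has 10 vertices, 30 edges, 20 triangles.
rank ∂_0 = 0, rank ∂_1 = 9 ⇒ b_0 = 10 − 0 − 9 = 1; all invariant factors of ∂_1 are 1 so no torsion. So H_0 = Z.
rank ∂_1 = 9, rank ∂_2 = 20 ⇒ b_1 = 30 − 9 − 20 = 1; ∂_2 has invariant factor(s) [2] giving torsion. So H_1 = Z ⊕ Z/2.
rank ∂_2 = 20, rank ∂_3 = 0 ⇒ b_2 = 20 − 20 − 0 = 0. So H_2 = 0.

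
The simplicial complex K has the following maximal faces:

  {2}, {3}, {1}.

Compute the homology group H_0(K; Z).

H_0 ≅ Z^3.

Order the vertices as 1 < 2 < 3. Listing each simplex with vertices in this order, K has dimension 0 with simplices:

  0-simplices (3): [1], [2], [3]

Hence C_0 ≅ Z^3.

Reading off H_k = ker ∂_k / im ∂_{k+1}:

  H_0: rank C_0 − rank ∂_1 = 3 − 0 = 3, and there is no ∂_1, so H_0 = Z^3.

(K is a triangulation of a set of 3 points.)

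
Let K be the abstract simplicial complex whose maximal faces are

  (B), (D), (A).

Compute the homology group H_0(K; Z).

H_0 = Z^3.

Order the vertices as A < B < D. Listing each simplex with vertices in this order, K has dimension 0 with simplices:

  0-simplices (3): A, B, D

giving chain groups C_0 ≅ Z^3.

From H_k ≅ ker(∂_k) / im(∂_{k+1}) we obtain:

  H_0: rank C_0 − rank ∂_1 = 3 − 0 = 3, and there is no ∂_1, so H_0 ≅ Z^3.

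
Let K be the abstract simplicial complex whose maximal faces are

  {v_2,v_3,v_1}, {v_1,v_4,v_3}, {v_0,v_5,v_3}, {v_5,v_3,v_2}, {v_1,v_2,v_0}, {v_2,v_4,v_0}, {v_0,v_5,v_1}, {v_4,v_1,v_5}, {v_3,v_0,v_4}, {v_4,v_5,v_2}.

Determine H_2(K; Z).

H_2 ≅ 0.

We work with the vertex ordering v_0 < v_1 < v_2 < v_3 < v_4 < v_5. The simplices of K, each written with vertices in increasing order, are:

  0-simplices (6): [v_0], [v_1], [v_2], [v_3], [v_4], [v_5]
  1-simplices (15): (15 of them)
  2-simplices (10): [v_0,v_1,v_2], [v_0,v_1,v_5], [v_0,v_2,v_4], [v_0,v_3,v_4], [v_0,v_3,v_5], [v_1,v_2,v_3], [v_1,v_3,v_4], [v_1,v_4,v_5], [v_2,v_3,v_5], [v_2,v_4,v_5]

so the chain groups are C_0 ≅ Z^6, C_1 ≅ Z^15, C_2 ≅ Z^10.

∂_1: C_1 → C_0 maps an edge to its endpoints' difference, ∂[p,q] = q − p.
The 6×15 boundary matrix has rank 5 and Smith normal form diag(1,1,1,1,1).

The boundary map ∂_2: C_2 → C_1 maps a triangle to the signed sum of its edges. For instance
  ∂[v_0,v_1,v_2] = [v_1,v_2] − [v_0,v_2] + [v_0,v_1],
  ∂[v_0,v_1,v_5] = [v_1,v_5] − [v_0,v_5] + [v_0,v_1].
The resulting 15×10 matrix has rank 10, and its Smith normal form has invariant factors (1,1,1,1,1,1,1,1,1,2).

Reading off H_k = ker ∂_k / im ∂_{k+1}:

  H_2: rank ker ∂_2 − rank ∂_3 = (10 − 10) − 0 = 0, and there is no ∂_3, so H_2 = 0.

(K is a triangulation of the real projective plane RP^2.)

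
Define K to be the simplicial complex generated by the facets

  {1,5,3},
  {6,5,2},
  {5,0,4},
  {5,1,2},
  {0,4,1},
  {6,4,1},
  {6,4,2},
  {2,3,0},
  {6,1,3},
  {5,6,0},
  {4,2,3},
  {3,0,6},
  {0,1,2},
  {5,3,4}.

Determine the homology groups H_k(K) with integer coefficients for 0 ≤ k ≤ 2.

H_0 ≅ Z,  H_1 ≅ Z^2,  H_2 ≅ Z.

Take the total order 0 < 1 < 2 < 3 < 4 < 5 < 6 on the vertex set. Then K (dimension 2) consists of the simplices:

  0-simplices (7): [0], [1], [2], [3], [4], [5], [6]
  1-simplices (21): [0,1], [0,2], [0,3], [0,4], [0,5], [0,6], [1,2], [1,3], [1,4], [1,5], [1,6], [2,3], [2,4], [2,5], [2,6], [3,4], [3,5], [3,6], [4,5], [4,6], [5,6]
  2-simplices (14): [0,1,2], [0,1,4], [0,2,3], [0,3,6], [0,4,5], [0,5,6], [1,2,5], [1,3,5], [1,3,6], [1,4,6], [2,3,4], [2,4,6], [2,5,6], [3,4,5]

Hence C_0 ≅ Z^7, C_1 ≅ Z^21, C_2 ≅ Z^14.

∂_1: C_1 → C_0 sends each edge [p,q] (with p < q) to q − p. For instance
  ∂[0,6] = [6] − [0].
The 7×21 boundary matrix has rank 6 and Smith normal form diag(1,1,1,1,1,1).

Boundary ∂_2: C_2 → C_1 acts by ∂[p,q,r] = [q,r] − [p,r] + [p,q]. For instance
  ∂[0,1,2] = [1,2] − [0,2] + [0,1],
  ∂[2,5,6] = [5,6] − [2,6] + [2,5].
As a 21×14 matrix over Z this has rank 13, with invariant factors (1,1,1,1,1,1,1,1,1,1,1,1,1).

Reading off H_k = ker ∂_k / im ∂_{k+1}:

  H_0: rank C_0 − rank ∂_1 = 7 − 6 = 1, and the invariant factors of ∂_1 are all 1, so H_0 ≅ Z.
  H_1: rank ker ∂_1 − rank ∂_2 = (21 − 6) − 13 = 2, and the invariant factors of ∂_2 are all 1, so H_1 ≅ Z^2.
  H_2: rank ker ∂_2 − rank ∂_3 = (14 − 13) − 0 = 1, and there is no ∂_3, so H_2 ≅ Z.

As a check, the Euler characteristic is 7 − 21 + 14 = 0, which agrees with 1 − 2 + 1 = 0.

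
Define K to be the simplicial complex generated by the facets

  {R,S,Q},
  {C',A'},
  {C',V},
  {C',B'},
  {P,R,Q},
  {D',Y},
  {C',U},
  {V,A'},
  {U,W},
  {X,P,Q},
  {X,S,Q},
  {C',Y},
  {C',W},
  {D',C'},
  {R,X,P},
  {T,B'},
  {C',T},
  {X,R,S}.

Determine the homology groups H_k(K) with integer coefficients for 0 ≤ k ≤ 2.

Order the vertices as P < Q < R < S < T < U < V < W < X < Y < A' < B' < C' < D'. Listing each simplex with vertices in this order, K has dimension 2 with simplices:

  0-simplices (14): [P], [Q], [R], [S], [T], [U], [V], [W], [X], [Y], [A'], [B'], [C'], [D']
  1-simplices (21): [P,Q], [P,R], [P,X], [Q,R], [Q,S], [Q,X], [R,S], [R,X], [S,X], [T,B'], [T,C'], [U,W], [U,C'], [V,A'], [V,C'], [W,C'], [Y,C'], [Y,D'], [A',C'], [B',C'], [C',D']
  2-simplices (6): [P,Q,R], [P,Q,X], [P,R,X], [Q,R,S], [Q,S,X], [R,S,X]

Hence C_0 ≅ Z^14, C_1 ≅ Z^21, C_2 ≅ Z^6.

The boundary map ∂_1: C_1 → C_0 sends each edge [p,q] (with p < q) to q − p. For instance
  ∂[W,C'] = [C'] − [W].
As a 14×21 matrix over Z this has rank 12, with invariant factors (1,1,1,1,1,1,1,1,1,1,1,1).

The boundary map ∂_2: C_2 → C_1 maps a triangle to the signed sum of its edges. For instance
  ∂[Q,R,S] = [R,S] − [Q,S] + [Q,R],
  ∂[P,R,X] = [R,X] − [P,X] + [P,R].
The 21×6 boundary matrix has rank 5 and Smith normal form diag(1,1,1,1,1).

From H_k ≅ ker(∂_k) / im(∂_{k+1}) we obtain:

  H_0: rank C_0 − rank ∂_1 = 14 − 12 = 2, and the invariant factors of ∂_1 are all 1, so H_0 ≅ Z^2.
  H_1: rank ker ∂_1 − rank ∂_2 = (21 − 12) − 5 = 4, and the invariant factors of ∂_2 are all 1, so H_1 ≅ Z^4.
  H_2: rank ker ∂_2 − rank ∂_3 = (6 − 5) − 0 = 1, and there is no ∂_3, so H_2 ≅ Z.

H_0 = Z^2,  H_1 = Z^4,  H_2 = Z.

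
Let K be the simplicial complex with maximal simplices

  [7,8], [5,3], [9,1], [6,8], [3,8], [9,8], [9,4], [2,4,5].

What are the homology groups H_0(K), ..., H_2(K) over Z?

We work with the vertex ordering 1 < 2 < 3 < 4 < 5 < 6 < 7 < 8 < 9. The simplices of K, each written with vertices in increasing order, are:

  0-simplices (9): [1], [2], [3], [4], [5], [6], [7], [8], [9]
  1-simplices (10): [1,9], [2,4], [2,5], [3,5], [3,8], [4,5], [4,9], [6,8], [7,8], [8,9]
  2-simplices (1): [2,4,5]

giving chain groups C_0 ≅ Z^9, C_1 ≅ Z^10, C_2 ≅ Z^1.

∂_1: C_1 → C_0 maps an edge to its endpoints' difference, ∂[p,q] = q − p.
As a 9×10 matrix over Z this has rank 8, with invariant factors (1,1,1,1,1,1,1,1).

∂_2: C_2 → C_1 sends each 2-simplex [p,q,r] to [q,r] − [p,r] + [p,q]. For instance
  ∂[2,4,5] = [4,5] − [2,5] + [2,4].
The resulting 10×1 matrix has rank 1, and its Smith normal form has invariant factors (1).

Computing H_k = (kernel of ∂_k) / (image of ∂_{k+1}):

  H_0: rank C_0 − rank ∂_1 = 9 − 8 = 1, and the invariant factors of ∂_1 are all 1, so H_0 = Z.
  H_1: rank ker ∂_1 − rank ∂_2 = (10 − 8) − 1 = 1, and the invariant factors of ∂_2 are all 1, so H_1 = Z.
  H_2: rank ker ∂_2 − rank ∂_3 = (1 − 1) − 0 = 0, and there is no ∂_3, so H_2 = 0.

H_0 ≅ Z,  H_1 ≅ Z,  H_2 = 0.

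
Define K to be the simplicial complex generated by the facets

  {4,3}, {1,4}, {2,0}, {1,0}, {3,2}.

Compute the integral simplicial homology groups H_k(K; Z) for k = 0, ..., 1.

H_0 ≅ Z,  H_1 ≅ Z.

Order the vertices as 0 < 1 < 2 < 3 < 4. Listing each simplex with vertices in this order, K has dimension 1 with simplices:

  0-simplices (5): [0], [1], [2], [3], [4]
  1-simplices (5): [0,1], [0,2], [1,4], [2,3], [3,4]

so the chain groups are C_0 ≅ Z^5, C_1 ≅ Z^5.

∂_1: C_1 → C_0 is given by ∂[p,q] = [q] − [p]. For instance
  ∂[2,3] = [3] − [2].
As a 5×5 matrix over Z this has rank 4, with invariant factors (1,1,1,1).

Reading off H_k = ker ∂_k / im ∂_{k+1}:

  H_0: rank C_0 − rank ∂_1 = 5 − 4 = 1, and the invariant factors of ∂_1 are all 1, so H_0 = Z.
  H_1: rank ker ∂_1 − rank ∂_2 = (5 − 4) − 0 = 1, and there is no ∂_2, so H_1 = Z.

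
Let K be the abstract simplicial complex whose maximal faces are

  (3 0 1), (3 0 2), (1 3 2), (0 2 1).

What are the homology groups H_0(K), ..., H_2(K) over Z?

Order the vertices as 0 < 1 < 2 < 3. Listing each simplex with vertices in this order, K has dimension 2 with simplices:

  0-simplices (4): [0], [1], [2], [3]
  1-simplices (6): [0,1], [0,2], [0,3], [1,2], [1,3], [2,3]
  2-simplices (4): [0,1,2], [0,1,3], [0,2,3], [1,2,3]

Hence C_0 ≅ Z^4, C_1 ≅ Z^6, C_2 ≅ Z^4.

∂_1: C_1 → C_0 is given by ∂[p,q] = [q] − [p]. For instance
  ∂[1,3] = [3] − [1].
The resulting 4×6 matrix has rank 3, and its Smith normal form has invariant factors (1,1,1).

The boundary map ∂_2: C_2 → C_1 acts by ∂[p,q,r] = [q,r] − [p,r] + [p,q]. For instance
  ∂[0,1,2] = [1,2] − [0,2] + [0,1],
  ∂[0,1,3] = [1,3] − [0,3] + [0,1].
The 6×4 boundary matrix has rank 3 and Smith normal form diag(1,1,1).

Reading off H_k = ker ∂_k / im ∂_{k+1}:

  H_0: rank C_0 − rank ∂_1 = 4 − 3 = 1, and the invariant factors of ∂_1 are all 1, so H_0 ≅ Z.
  H_1: rank ker ∂_1 − rank ∂_2 = (6 − 3) − 3 = 0, and the invariant factors of ∂_2 are all 1, so H_1 ≅ 0.
  H_2: rank ker ∂_2 − rank ∂_3 = (4 − 3) − 0 = 1, and there is no ∂_3, so H_2 ≅ Z.

(K is a triangulation of the 2-sphere S^2.)

H_0 ≅ Z,  H_1 = 0,  H_2 ≅ Z.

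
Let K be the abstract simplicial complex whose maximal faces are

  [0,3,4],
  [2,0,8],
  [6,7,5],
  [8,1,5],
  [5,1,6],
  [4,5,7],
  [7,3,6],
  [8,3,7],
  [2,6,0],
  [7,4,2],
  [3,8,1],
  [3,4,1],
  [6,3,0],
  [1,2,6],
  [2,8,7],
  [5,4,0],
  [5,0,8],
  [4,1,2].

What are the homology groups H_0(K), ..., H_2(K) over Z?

Fix the vertex order 0 < 1 < 2 < 3 < 4 < 5 < 6 < 7 < 8 and write every simplex with vertices in increasing order. Then dim K = 2 and the simplices of K are:

  0-simplices (9): [0], [1], [2], [3], [4], [5], [6], [7], [8]
  1-simplices (27): (27 of them)
  2-simplices (18): [0,2,6], [0,2,8], [0,3,4], [0,3,6], [0,4,5], [0,5,8], [1,2,4], [1,2,6], [1,3,4], [1,3,8], [1,5,6], [1,5,8], [2,4,7], [2,7,8], [3,6,7], [3,7,8], [4,5,7], [5,6,7]

giving chain groups C_0 ≅ Z^9, C_1 ≅ Z^27, C_2 ≅ Z^18.

Boundary ∂_1: C_1 → C_0 maps an edge to its endpoints' difference, ∂[p,q] = q − p. For instance
  ∂[2,4] = [4] − [2].
The 9×27 boundary matrix has rank 8 and Smith normal form diag(1,1,1,1,1,1,1,1).

∂_2: C_2 → C_1 acts by ∂[p,q,r] = [q,r] − [p,r] + [p,q]. For instance
  ∂[0,3,4] = [3,4] − [0,4] + [0,3],
  ∂[1,2,4] = [2,4] − [1,4] + [1,2].
The resulting 27×18 matrix has rank 17, and its Smith normal form has invariant factors (1,1,1,1,1,1,1,1,1,1,1,1,1,1,1,1,1).

From H_k ≅ ker(∂_k) / im(∂_{k+1}) we obtain:

  H_0: rank C_0 − rank ∂_1 = 9 − 8 = 1, and the invariant factors of ∂_1 are all 1, so H_0 ≅ Z.
  H_1: rank ker ∂_1 − rank ∂_2 = (27 − 8) − 17 = 2, and the invariant factors of ∂_2 are all 1, so H_1 ≅ Z^2.
  H_2: rank ker ∂_2 − rank ∂_3 = (18 − 17) − 0 = 1, and there is no ∂_3, so H_2 ≅ Z.

H_0 = Z,  H_1 = Z^2,  H_2 = Z.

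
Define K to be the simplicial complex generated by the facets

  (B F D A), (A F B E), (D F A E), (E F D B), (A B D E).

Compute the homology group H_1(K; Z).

Fix the vertex order A < B < D < E < F and write every simplex with vertices in increasing order. Then dim K = 3 and the simplices of K are:

  0-simplices (5): A, B, D, E, F
  1-simplices (10): AB, AD, AE, AF, BD, BE, BF, DE, DF, EF
  2-simplices (10): ABD, ABE, ABF, ADE, ADF, AEF, BDE, BDF, BEF, DEF
  3-simplices (5): ABDE, ABDF, ABEF, ADEF, BDEF

Hence C_0 ≅ Z^5, C_1 ≅ Z^10, C_2 ≅ Z^10, C_3 ≅ Z^5.

The boundary map ∂_1: C_1 → C_0 is given by ∂[p,q] = [q] − [p]. For instance
  ∂AF = F − A.
As a 5×10 matrix over Z this has rank 4, with invariant factors (1,1,1,1).

Boundary ∂_2: C_2 → C_1 acts by ∂[p,q,r] = [q,r] − [p,r] + [p,q]. For instance
  ∂AEF = EF − AF + AE,
  ∂DEF = EF − DF + DE.
This gives a 10×10 integer matrix of rank 6; reducing to Smith normal form yields diagonal entries (1,1,1,1,1,1).

Boundary ∂_3: C_3 → C_2 sends each 3-simplex σ to the alternating sum Σ_i (−1)^i (σ with its i-th vertex removed). For instance
  ∂BDEF = DEF − BEF + BDF − BDE,
  ∂ABDF = BDF − ADF + ABF − ABD.
This gives a 10×5 integer matrix of rank 4; reducing to Smith normal form yields diagonal entries (1,1,1,1).

Computing H_k = (kernel of ∂_k) / (image of ∂_{k+1}):

  H_1: rank ker ∂_1 − rank ∂_2 = (10 − 4) − 6 = 0, and the invariant factors of ∂_2 are all 1, so H_1 ≅ 0.

(K is a triangulation of the 3-sphere S^3.)

H_1 ≅ 0.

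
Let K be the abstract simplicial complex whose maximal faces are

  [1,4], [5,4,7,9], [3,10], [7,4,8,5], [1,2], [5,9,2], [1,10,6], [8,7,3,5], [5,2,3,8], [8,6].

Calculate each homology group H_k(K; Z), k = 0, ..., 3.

H_0 ≅ Z,  H_1 ≅ Z^3,  H_2 = 0,  H_3 = 0.

Order the vertices as 1 < 2 < 3 < 4 < 5 < 6 < 7 < 8 < 9 < 10. Listing each simplex with vertices in this order, K has dimension 3 with simplices:

  0-simplices (10): [1], [2], [3], [4], [5], [6], [7], [8], [9], [10]
  1-simplices (23): (23 of them)
  2-simplices (15): [1,6,10], [2,3,5], [2,3,8], [2,5,8], [2,5,9], [3,5,7], [3,5,8], [3,7,8], [4,5,7], [4,5,8], [4,5,9], [4,7,8], [4,7,9], [5,7,8], [5,7,9]
  3-simplices (4): [2,3,5,8], [3,5,7,8], [4,5,7,8], [4,5,7,9]

Hence C_0 ≅ Z^10, C_1 ≅ Z^23, C_2 ≅ Z^15, C_3 ≅ Z^4.

Boundary ∂_1: C_1 → C_0 is given by ∂[p,q] = [q] − [p].
This gives a 10×23 integer matrix of rank 9; reducing to Smith normal form yields diagonal entries (1,1,1,1,1,1,1,1,1).

∂_2: C_2 → C_1 acts by ∂[p,q,r] = [q,r] − [p,r] + [p,q]. For instance
  ∂[5,7,9] = [7,9] − [5,9] + [5,7],
  ∂[4,5,9] = [5,9] − [4,9] + [4,5].
The resulting 23×15 matrix has rank 11, and its Smith normal form has invariant factors (1,1,1,1,1,1,1,1,1,1,1).

∂_3: C_3 → C_2 sends each 3-simplex σ to the alternating sum Σ_i (−1)^i (σ with its i-th vertex removed). For instance
  ∂[4,5,7,9] = [5,7,9] − [4,7,9] + [4,5,9] − [4,5,7],
  ∂[2,3,5,8] = [3,5,8] − [2,5,8] + [2,3,8] − [2,3,5].
The 15×4 boundary matrix has rank 4 and Smith normal form diag(1,1,1,1).

Now H_k = ker ∂_k / im ∂_{k+1}, so:

  H_0: rank C_0 − rank ∂_1 = 10 − 9 = 1, and the invariant factors of ∂_1 are all 1, so H_0 ≅ Z.
  H_1: rank ker ∂_1 − rank ∂_2 = (23 − 9) − 11 = 3, and the invariant factors of ∂_2 are all 1, so H_1 ≅ Z^3.
  H_2: rank ker ∂_2 − rank ∂_3 = (15 − 11) − 4 = 0, and the invariant factors of ∂_3 are all 1, so H_2 ≅ 0.
  H_3: rank ker ∂_3 − rank ∂_4 = (4 − 4) − 0 = 0, and there is no ∂_4, so H_3 ≅ 0.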